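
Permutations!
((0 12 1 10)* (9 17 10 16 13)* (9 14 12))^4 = ((0 9 17 10)(1 16 13 14 12))^4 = (17)(1 12 14 13 16)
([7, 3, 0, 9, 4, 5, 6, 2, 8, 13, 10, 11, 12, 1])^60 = [0, 1, 2, 3, 4, 5, 6, 7, 8, 9, 10, 11, 12, 13]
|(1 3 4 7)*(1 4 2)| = |(1 3 2)(4 7)| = 6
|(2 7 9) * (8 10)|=6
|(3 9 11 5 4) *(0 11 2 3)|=|(0 11 5 4)(2 3 9)|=12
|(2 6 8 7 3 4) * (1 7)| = |(1 7 3 4 2 6 8)| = 7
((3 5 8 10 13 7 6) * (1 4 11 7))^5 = (1 3)(4 5)(6 13)(7 10)(8 11)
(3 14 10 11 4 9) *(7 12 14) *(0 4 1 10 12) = [4, 10, 2, 7, 9, 5, 6, 0, 8, 3, 11, 1, 14, 13, 12] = (0 4 9 3 7)(1 10 11)(12 14)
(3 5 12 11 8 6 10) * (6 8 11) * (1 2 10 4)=(1 2 10 3 5 12 6 4)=[0, 2, 10, 5, 1, 12, 4, 7, 8, 9, 3, 11, 6]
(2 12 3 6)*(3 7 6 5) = [0, 1, 12, 5, 4, 3, 2, 6, 8, 9, 10, 11, 7] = (2 12 7 6)(3 5)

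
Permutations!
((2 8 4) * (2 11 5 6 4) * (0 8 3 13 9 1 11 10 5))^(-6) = ((0 8 2 3 13 9 1 11)(4 10 5 6))^(-6) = (0 2 13 1)(3 9 11 8)(4 5)(6 10)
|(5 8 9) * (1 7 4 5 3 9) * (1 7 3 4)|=7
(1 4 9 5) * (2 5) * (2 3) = (1 4 9 3 2 5) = [0, 4, 5, 2, 9, 1, 6, 7, 8, 3]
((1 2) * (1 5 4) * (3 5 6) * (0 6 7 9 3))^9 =((0 6)(1 2 7 9 3 5 4))^9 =(0 6)(1 7 3 4 2 9 5)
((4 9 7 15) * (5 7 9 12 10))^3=(4 5)(7 12)(10 15)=((4 12 10 5 7 15))^3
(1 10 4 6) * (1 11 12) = (1 10 4 6 11 12) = [0, 10, 2, 3, 6, 5, 11, 7, 8, 9, 4, 12, 1]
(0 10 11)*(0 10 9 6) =[9, 1, 2, 3, 4, 5, 0, 7, 8, 6, 11, 10] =(0 9 6)(10 11)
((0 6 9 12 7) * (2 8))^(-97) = (0 12 6 7 9)(2 8)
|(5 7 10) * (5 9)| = |(5 7 10 9)| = 4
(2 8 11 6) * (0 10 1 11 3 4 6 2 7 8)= (0 10 1 11 2)(3 4 6 7 8)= [10, 11, 0, 4, 6, 5, 7, 8, 3, 9, 1, 2]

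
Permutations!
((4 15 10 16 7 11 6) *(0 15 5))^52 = ((0 15 10 16 7 11 6 4 5))^52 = (0 4 11 16 15 5 6 7 10)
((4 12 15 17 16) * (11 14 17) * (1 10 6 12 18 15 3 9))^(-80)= (1 3 6)(4 14 18 17 15 16 11)(9 12 10)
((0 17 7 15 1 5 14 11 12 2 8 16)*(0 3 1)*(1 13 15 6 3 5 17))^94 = ((0 1 17 7 6 3 13 15)(2 8 16 5 14 11 12))^94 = (0 13 6 17)(1 15 3 7)(2 5 12 16 11 8 14)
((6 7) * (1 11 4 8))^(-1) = (1 8 4 11)(6 7)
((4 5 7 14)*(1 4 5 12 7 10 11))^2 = (1 12 14 10)(4 7 5 11)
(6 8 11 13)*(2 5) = (2 5)(6 8 11 13) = [0, 1, 5, 3, 4, 2, 8, 7, 11, 9, 10, 13, 12, 6]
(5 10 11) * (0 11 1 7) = (0 11 5 10 1 7) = [11, 7, 2, 3, 4, 10, 6, 0, 8, 9, 1, 5]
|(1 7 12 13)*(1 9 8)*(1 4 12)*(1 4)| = |(1 7 4 12 13 9 8)| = 7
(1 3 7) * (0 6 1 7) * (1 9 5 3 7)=(0 6 9 5 3)(1 7)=[6, 7, 2, 0, 4, 3, 9, 1, 8, 5]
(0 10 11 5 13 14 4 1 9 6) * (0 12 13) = (0 10 11 5)(1 9 6 12 13 14 4) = [10, 9, 2, 3, 1, 0, 12, 7, 8, 6, 11, 5, 13, 14, 4]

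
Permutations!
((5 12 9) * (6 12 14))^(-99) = (5 14 6 12 9)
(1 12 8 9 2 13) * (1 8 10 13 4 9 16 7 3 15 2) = (1 12 10 13 8 16 7 3 15 2 4 9) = [0, 12, 4, 15, 9, 5, 6, 3, 16, 1, 13, 11, 10, 8, 14, 2, 7]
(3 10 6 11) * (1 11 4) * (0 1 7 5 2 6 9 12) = (0 1 11 3 10 9 12)(2 6 4 7 5) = [1, 11, 6, 10, 7, 2, 4, 5, 8, 12, 9, 3, 0]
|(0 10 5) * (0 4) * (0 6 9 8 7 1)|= |(0 10 5 4 6 9 8 7 1)|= 9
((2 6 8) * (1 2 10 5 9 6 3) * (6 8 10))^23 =(1 3 2)(5 6 9 10 8)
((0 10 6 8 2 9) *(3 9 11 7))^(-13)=(0 11 10 7 6 3 8 9 2)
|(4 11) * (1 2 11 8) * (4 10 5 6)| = |(1 2 11 10 5 6 4 8)| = 8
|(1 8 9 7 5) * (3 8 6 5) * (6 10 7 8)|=|(1 10 7 3 6 5)(8 9)|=6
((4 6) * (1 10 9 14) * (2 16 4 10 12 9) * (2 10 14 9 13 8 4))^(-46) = (16)(1 8 14 13 6 12 4)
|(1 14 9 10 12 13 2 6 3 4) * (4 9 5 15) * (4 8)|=|(1 14 5 15 8 4)(2 6 3 9 10 12 13)|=42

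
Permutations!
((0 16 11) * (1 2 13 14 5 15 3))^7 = ((0 16 11)(1 2 13 14 5 15 3))^7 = (0 16 11)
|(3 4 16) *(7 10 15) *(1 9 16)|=|(1 9 16 3 4)(7 10 15)|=15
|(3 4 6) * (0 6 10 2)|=6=|(0 6 3 4 10 2)|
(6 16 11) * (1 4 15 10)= (1 4 15 10)(6 16 11)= [0, 4, 2, 3, 15, 5, 16, 7, 8, 9, 1, 6, 12, 13, 14, 10, 11]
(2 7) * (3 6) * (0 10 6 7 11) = (0 10 6 3 7 2 11) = [10, 1, 11, 7, 4, 5, 3, 2, 8, 9, 6, 0]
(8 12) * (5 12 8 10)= (5 12 10)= [0, 1, 2, 3, 4, 12, 6, 7, 8, 9, 5, 11, 10]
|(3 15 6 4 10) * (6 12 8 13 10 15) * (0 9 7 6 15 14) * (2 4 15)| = 13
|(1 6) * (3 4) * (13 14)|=2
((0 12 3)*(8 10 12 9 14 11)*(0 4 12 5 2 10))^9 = (0 8 11 14 9)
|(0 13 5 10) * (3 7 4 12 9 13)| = |(0 3 7 4 12 9 13 5 10)| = 9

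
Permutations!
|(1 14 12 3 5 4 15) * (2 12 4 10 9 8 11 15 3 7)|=30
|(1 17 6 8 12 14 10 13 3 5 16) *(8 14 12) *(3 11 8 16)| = 18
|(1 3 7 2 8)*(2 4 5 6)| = 8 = |(1 3 7 4 5 6 2 8)|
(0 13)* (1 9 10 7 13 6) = [6, 9, 2, 3, 4, 5, 1, 13, 8, 10, 7, 11, 12, 0] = (0 6 1 9 10 7 13)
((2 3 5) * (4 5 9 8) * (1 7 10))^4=((1 7 10)(2 3 9 8 4 5))^4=(1 7 10)(2 4 9)(3 5 8)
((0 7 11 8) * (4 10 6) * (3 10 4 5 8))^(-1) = ((0 7 11 3 10 6 5 8))^(-1) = (0 8 5 6 10 3 11 7)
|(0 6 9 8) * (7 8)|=|(0 6 9 7 8)|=5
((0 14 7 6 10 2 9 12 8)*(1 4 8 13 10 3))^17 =(0 14 7 6 3 1 4 8)(2 12 10 9 13)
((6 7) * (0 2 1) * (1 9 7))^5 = (0 1 6 7 9 2)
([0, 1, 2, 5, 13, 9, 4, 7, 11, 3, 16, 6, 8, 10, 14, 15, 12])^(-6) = [0, 1, 2, 3, 10, 5, 13, 7, 6, 9, 12, 4, 11, 16, 14, 15, 8]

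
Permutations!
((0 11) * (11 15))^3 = (15)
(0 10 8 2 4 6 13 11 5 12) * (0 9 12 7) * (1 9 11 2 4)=(0 10 8 4 6 13 2 1 9 12 11 5 7)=[10, 9, 1, 3, 6, 7, 13, 0, 4, 12, 8, 5, 11, 2]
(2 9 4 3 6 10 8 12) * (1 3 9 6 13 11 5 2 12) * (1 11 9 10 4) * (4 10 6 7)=(1 3 13 9)(2 7 4 6 10 8 11 5)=[0, 3, 7, 13, 6, 2, 10, 4, 11, 1, 8, 5, 12, 9]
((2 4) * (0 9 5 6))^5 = (0 9 5 6)(2 4)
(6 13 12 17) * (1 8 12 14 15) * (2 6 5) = (1 8 12 17 5 2 6 13 14 15) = [0, 8, 6, 3, 4, 2, 13, 7, 12, 9, 10, 11, 17, 14, 15, 1, 16, 5]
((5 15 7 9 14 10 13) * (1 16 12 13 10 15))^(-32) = ((1 16 12 13 5)(7 9 14 15))^(-32) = (1 13 16 5 12)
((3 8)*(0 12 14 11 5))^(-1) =(0 5 11 14 12)(3 8)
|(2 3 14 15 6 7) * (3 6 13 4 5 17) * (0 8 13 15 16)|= 9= |(0 8 13 4 5 17 3 14 16)(2 6 7)|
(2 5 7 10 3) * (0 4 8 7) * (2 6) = [4, 1, 5, 6, 8, 0, 2, 10, 7, 9, 3] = (0 4 8 7 10 3 6 2 5)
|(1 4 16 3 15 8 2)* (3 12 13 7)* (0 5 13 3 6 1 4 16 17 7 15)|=14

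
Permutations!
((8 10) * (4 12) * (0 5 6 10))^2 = (12)(0 6 8 5 10)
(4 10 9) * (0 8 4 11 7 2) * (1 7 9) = (0 8 4 10 1 7 2)(9 11) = [8, 7, 0, 3, 10, 5, 6, 2, 4, 11, 1, 9]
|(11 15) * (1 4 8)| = 6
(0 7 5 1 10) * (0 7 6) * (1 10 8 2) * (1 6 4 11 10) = [4, 8, 6, 3, 11, 1, 0, 5, 2, 9, 7, 10] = (0 4 11 10 7 5 1 8 2 6)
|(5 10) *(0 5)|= |(0 5 10)|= 3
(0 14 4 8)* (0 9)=(0 14 4 8 9)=[14, 1, 2, 3, 8, 5, 6, 7, 9, 0, 10, 11, 12, 13, 4]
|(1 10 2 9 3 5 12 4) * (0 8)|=8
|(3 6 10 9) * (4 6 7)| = |(3 7 4 6 10 9)| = 6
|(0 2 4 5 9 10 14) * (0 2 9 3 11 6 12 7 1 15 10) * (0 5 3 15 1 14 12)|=|(0 9 5 15 10 12 7 14 2 4 3 11 6)|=13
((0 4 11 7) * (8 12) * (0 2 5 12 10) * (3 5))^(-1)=(0 10 8 12 5 3 2 7 11 4)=((0 4 11 7 2 3 5 12 8 10))^(-1)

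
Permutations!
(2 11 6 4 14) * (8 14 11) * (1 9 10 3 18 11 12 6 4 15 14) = [0, 9, 8, 18, 12, 5, 15, 7, 1, 10, 3, 4, 6, 13, 2, 14, 16, 17, 11] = (1 9 10 3 18 11 4 12 6 15 14 2 8)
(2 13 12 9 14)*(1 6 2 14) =(14)(1 6 2 13 12 9) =[0, 6, 13, 3, 4, 5, 2, 7, 8, 1, 10, 11, 9, 12, 14]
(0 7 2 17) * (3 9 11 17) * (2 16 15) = [7, 1, 3, 9, 4, 5, 6, 16, 8, 11, 10, 17, 12, 13, 14, 2, 15, 0] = (0 7 16 15 2 3 9 11 17)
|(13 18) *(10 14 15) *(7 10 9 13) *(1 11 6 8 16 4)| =|(1 11 6 8 16 4)(7 10 14 15 9 13 18)| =42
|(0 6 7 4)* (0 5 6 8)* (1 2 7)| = |(0 8)(1 2 7 4 5 6)| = 6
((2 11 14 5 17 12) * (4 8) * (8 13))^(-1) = (2 12 17 5 14 11)(4 8 13)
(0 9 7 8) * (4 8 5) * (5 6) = (0 9 7 6 5 4 8) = [9, 1, 2, 3, 8, 4, 5, 6, 0, 7]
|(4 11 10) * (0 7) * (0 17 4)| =|(0 7 17 4 11 10)| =6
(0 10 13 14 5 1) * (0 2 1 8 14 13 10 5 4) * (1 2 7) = (0 5 8 14 4)(1 7) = [5, 7, 2, 3, 0, 8, 6, 1, 14, 9, 10, 11, 12, 13, 4]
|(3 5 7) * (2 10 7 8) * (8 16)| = 7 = |(2 10 7 3 5 16 8)|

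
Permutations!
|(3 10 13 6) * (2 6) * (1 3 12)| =7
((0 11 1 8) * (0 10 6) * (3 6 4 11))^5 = ((0 3 6)(1 8 10 4 11))^5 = (11)(0 6 3)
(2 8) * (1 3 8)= (1 3 8 2)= [0, 3, 1, 8, 4, 5, 6, 7, 2]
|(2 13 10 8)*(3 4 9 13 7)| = 8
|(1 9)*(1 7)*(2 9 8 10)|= 6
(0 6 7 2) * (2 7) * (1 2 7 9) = (0 6 7 9 1 2) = [6, 2, 0, 3, 4, 5, 7, 9, 8, 1]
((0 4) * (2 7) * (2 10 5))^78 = ((0 4)(2 7 10 5))^78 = (2 10)(5 7)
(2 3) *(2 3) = [0, 1, 2, 3] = (3)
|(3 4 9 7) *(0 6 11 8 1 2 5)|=28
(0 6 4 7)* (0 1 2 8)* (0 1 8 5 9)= (0 6 4 7 8 1 2 5 9)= [6, 2, 5, 3, 7, 9, 4, 8, 1, 0]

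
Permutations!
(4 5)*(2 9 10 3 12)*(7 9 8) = [0, 1, 8, 12, 5, 4, 6, 9, 7, 10, 3, 11, 2] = (2 8 7 9 10 3 12)(4 5)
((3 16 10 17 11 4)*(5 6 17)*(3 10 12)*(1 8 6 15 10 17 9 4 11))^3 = ((1 8 6 9 4 17)(3 16 12)(5 15 10))^3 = (1 9)(4 8)(6 17)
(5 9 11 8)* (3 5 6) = (3 5 9 11 8 6) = [0, 1, 2, 5, 4, 9, 3, 7, 6, 11, 10, 8]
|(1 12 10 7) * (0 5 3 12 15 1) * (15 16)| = |(0 5 3 12 10 7)(1 16 15)| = 6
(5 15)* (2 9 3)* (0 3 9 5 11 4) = (0 3 2 5 15 11 4) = [3, 1, 5, 2, 0, 15, 6, 7, 8, 9, 10, 4, 12, 13, 14, 11]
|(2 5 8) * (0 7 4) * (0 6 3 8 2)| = |(0 7 4 6 3 8)(2 5)| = 6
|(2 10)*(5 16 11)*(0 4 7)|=6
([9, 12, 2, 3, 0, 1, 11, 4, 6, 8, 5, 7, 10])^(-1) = (0 4 7 11 6 8 9)(1 5 10 12)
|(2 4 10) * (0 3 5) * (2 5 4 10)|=|(0 3 4 2 10 5)|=6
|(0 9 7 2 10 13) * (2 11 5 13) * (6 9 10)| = 9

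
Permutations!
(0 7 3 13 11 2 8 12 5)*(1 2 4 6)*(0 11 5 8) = (0 7 3 13 5 11 4 6 1 2)(8 12) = [7, 2, 0, 13, 6, 11, 1, 3, 12, 9, 10, 4, 8, 5]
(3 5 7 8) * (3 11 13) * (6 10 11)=[0, 1, 2, 5, 4, 7, 10, 8, 6, 9, 11, 13, 12, 3]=(3 5 7 8 6 10 11 13)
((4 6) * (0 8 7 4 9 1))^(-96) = ((0 8 7 4 6 9 1))^(-96) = (0 7 6 1 8 4 9)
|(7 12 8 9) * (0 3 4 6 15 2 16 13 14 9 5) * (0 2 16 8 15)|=|(0 3 4 6)(2 8 5)(7 12 15 16 13 14 9)|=84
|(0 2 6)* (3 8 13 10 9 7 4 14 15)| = 9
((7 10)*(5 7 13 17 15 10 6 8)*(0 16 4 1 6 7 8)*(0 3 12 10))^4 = (0 6 13 16 3 17 4 12 15 1 10)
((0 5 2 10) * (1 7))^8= (10)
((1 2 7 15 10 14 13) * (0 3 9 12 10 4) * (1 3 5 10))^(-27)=((0 5 10 14 13 3 9 12 1 2 7 15 4))^(-27)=(0 4 15 7 2 1 12 9 3 13 14 10 5)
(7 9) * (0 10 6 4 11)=(0 10 6 4 11)(7 9)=[10, 1, 2, 3, 11, 5, 4, 9, 8, 7, 6, 0]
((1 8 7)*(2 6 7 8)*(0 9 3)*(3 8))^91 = ((0 9 8 3)(1 2 6 7))^91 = (0 3 8 9)(1 7 6 2)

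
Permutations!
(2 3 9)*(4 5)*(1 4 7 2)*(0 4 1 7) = (0 4 5)(2 3 9 7) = [4, 1, 3, 9, 5, 0, 6, 2, 8, 7]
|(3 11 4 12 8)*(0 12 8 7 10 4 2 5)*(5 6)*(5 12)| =|(0 5)(2 6 12 7 10 4 8 3 11)| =18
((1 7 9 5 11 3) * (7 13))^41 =(1 3 11 5 9 7 13)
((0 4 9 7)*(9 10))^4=(0 7 9 10 4)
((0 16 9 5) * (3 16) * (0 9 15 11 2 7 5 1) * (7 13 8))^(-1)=((0 3 16 15 11 2 13 8 7 5 9 1))^(-1)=(0 1 9 5 7 8 13 2 11 15 16 3)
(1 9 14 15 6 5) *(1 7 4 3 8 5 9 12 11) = (1 12 11)(3 8 5 7 4)(6 9 14 15) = [0, 12, 2, 8, 3, 7, 9, 4, 5, 14, 10, 1, 11, 13, 15, 6]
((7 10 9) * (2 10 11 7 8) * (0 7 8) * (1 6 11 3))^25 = (0 11)(1 10)(2 3)(6 9)(7 8)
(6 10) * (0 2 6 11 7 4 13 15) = (0 2 6 10 11 7 4 13 15) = [2, 1, 6, 3, 13, 5, 10, 4, 8, 9, 11, 7, 12, 15, 14, 0]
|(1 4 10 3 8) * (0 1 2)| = |(0 1 4 10 3 8 2)| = 7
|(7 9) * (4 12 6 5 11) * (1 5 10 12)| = 12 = |(1 5 11 4)(6 10 12)(7 9)|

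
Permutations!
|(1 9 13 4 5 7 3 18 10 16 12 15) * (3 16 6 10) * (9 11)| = |(1 11 9 13 4 5 7 16 12 15)(3 18)(6 10)| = 10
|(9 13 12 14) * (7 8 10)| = |(7 8 10)(9 13 12 14)| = 12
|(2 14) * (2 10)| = |(2 14 10)| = 3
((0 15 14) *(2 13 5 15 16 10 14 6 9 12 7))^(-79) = (0 16 10 14)(2 13 5 15 6 9 12 7)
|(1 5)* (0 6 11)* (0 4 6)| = |(1 5)(4 6 11)| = 6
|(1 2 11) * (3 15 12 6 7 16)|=|(1 2 11)(3 15 12 6 7 16)|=6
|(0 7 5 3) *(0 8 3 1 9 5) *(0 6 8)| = 15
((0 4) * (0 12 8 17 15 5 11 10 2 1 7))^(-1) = (0 7 1 2 10 11 5 15 17 8 12 4)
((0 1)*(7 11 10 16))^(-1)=(0 1)(7 16 10 11)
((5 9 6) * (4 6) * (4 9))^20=((9)(4 6 5))^20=(9)(4 5 6)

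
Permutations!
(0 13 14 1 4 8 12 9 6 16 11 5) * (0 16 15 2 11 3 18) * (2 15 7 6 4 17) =[13, 17, 11, 18, 8, 16, 7, 6, 12, 4, 10, 5, 9, 14, 1, 15, 3, 2, 0] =(0 13 14 1 17 2 11 5 16 3 18)(4 8 12 9)(6 7)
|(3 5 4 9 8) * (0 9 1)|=7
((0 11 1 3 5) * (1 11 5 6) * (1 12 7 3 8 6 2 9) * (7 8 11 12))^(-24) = (1 8 3)(2 11 6)(7 9 12)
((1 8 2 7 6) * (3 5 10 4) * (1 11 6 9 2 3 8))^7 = (2 7 9)(3 10 8 5 4)(6 11)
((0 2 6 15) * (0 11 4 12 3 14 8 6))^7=(0 2)(3 12 4 11 15 6 8 14)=((0 2)(3 14 8 6 15 11 4 12))^7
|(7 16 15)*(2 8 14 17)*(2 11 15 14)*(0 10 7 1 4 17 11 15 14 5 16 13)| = |(0 10 7 13)(1 4 17 15)(2 8)(5 16)(11 14)| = 4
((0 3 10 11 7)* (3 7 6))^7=(0 7)(3 6 11 10)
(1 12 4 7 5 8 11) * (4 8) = (1 12 8 11)(4 7 5) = [0, 12, 2, 3, 7, 4, 6, 5, 11, 9, 10, 1, 8]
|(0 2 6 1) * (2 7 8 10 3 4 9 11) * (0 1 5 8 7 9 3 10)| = 14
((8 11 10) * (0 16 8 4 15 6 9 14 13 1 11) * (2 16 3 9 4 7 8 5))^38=(0 7 11 13 9)(1 14 3 8 10)(2 5 16)(4 6 15)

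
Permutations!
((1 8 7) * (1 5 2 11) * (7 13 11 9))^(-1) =((1 8 13 11)(2 9 7 5))^(-1) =(1 11 13 8)(2 5 7 9)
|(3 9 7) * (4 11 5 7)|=|(3 9 4 11 5 7)|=6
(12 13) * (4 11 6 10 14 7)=[0, 1, 2, 3, 11, 5, 10, 4, 8, 9, 14, 6, 13, 12, 7]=(4 11 6 10 14 7)(12 13)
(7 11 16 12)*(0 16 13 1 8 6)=(0 16 12 7 11 13 1 8 6)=[16, 8, 2, 3, 4, 5, 0, 11, 6, 9, 10, 13, 7, 1, 14, 15, 12]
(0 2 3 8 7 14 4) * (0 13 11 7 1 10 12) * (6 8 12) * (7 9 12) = (0 2 3 7 14 4 13 11 9 12)(1 10 6 8) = [2, 10, 3, 7, 13, 5, 8, 14, 1, 12, 6, 9, 0, 11, 4]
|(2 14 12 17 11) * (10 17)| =6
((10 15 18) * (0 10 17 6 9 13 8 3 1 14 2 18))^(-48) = (1 2 17 9 8)(3 14 18 6 13)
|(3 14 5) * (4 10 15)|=|(3 14 5)(4 10 15)|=3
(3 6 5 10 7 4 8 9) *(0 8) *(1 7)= (0 8 9 3 6 5 10 1 7 4)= [8, 7, 2, 6, 0, 10, 5, 4, 9, 3, 1]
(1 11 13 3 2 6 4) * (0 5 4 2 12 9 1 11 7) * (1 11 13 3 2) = (0 5 4 13 2 6 1 7)(3 12 9 11) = [5, 7, 6, 12, 13, 4, 1, 0, 8, 11, 10, 3, 9, 2]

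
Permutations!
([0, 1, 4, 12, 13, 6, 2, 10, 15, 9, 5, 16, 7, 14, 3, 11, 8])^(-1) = [0, 1, 6, 14, 2, 10, 5, 12, 16, 9, 7, 15, 3, 4, 13, 8, 11]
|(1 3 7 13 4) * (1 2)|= |(1 3 7 13 4 2)|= 6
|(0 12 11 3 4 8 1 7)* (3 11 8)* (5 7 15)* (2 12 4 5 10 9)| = 35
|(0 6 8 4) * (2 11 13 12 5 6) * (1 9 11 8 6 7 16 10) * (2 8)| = 9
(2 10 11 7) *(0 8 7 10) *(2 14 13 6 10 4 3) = [8, 1, 0, 2, 3, 5, 10, 14, 7, 9, 11, 4, 12, 6, 13] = (0 8 7 14 13 6 10 11 4 3 2)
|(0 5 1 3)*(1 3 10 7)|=|(0 5 3)(1 10 7)|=3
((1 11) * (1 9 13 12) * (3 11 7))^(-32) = (1 11 12 3 13 7 9)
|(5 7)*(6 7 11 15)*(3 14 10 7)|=|(3 14 10 7 5 11 15 6)|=8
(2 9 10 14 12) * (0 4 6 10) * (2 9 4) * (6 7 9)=(0 2 4 7 9)(6 10 14 12)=[2, 1, 4, 3, 7, 5, 10, 9, 8, 0, 14, 11, 6, 13, 12]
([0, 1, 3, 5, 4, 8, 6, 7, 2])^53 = [0, 1, 3, 5, 4, 8, 6, 7, 2]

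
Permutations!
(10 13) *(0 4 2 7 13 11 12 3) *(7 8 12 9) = (0 4 2 8 12 3)(7 13 10 11 9) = [4, 1, 8, 0, 2, 5, 6, 13, 12, 7, 11, 9, 3, 10]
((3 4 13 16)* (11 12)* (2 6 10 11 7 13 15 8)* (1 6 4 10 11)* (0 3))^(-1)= (0 16 13 7 12 11 6 1 10 3)(2 8 15 4)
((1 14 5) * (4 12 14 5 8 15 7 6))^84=((1 5)(4 12 14 8 15 7 6))^84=(15)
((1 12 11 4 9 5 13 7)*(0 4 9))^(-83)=(0 4)(1 12 11 9 5 13 7)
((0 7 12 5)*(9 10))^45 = ((0 7 12 5)(9 10))^45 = (0 7 12 5)(9 10)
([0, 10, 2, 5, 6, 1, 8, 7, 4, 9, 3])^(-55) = [0, 10, 2, 5, 8, 1, 4, 7, 6, 9, 3]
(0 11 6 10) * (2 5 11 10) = [10, 1, 5, 3, 4, 11, 2, 7, 8, 9, 0, 6] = (0 10)(2 5 11 6)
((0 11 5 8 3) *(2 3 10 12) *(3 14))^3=((0 11 5 8 10 12 2 14 3))^3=(0 8 2)(3 5 12)(10 14 11)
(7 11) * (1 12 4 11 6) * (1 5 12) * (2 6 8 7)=(2 6 5 12 4 11)(7 8)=[0, 1, 6, 3, 11, 12, 5, 8, 7, 9, 10, 2, 4]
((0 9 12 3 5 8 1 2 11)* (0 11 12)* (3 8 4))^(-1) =(0 9)(1 8 12 2)(3 4 5)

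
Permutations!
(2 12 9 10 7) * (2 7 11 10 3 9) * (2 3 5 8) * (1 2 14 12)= (1 2)(3 9 5 8 14 12)(10 11)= [0, 2, 1, 9, 4, 8, 6, 7, 14, 5, 11, 10, 3, 13, 12]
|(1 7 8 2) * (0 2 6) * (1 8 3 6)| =7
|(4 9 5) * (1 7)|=6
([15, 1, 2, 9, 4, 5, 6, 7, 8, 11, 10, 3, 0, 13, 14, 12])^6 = [0, 1, 2, 3, 4, 5, 6, 7, 8, 9, 10, 11, 12, 13, 14, 15]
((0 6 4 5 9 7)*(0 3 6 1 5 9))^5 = ((0 1 5)(3 6 4 9 7))^5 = (9)(0 5 1)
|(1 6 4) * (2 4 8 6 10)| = 4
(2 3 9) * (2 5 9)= (2 3)(5 9)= [0, 1, 3, 2, 4, 9, 6, 7, 8, 5]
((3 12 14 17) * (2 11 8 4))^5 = ((2 11 8 4)(3 12 14 17))^5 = (2 11 8 4)(3 12 14 17)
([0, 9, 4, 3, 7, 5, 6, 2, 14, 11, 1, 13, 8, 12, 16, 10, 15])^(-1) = [0, 10, 7, 3, 2, 5, 6, 4, 12, 1, 15, 9, 13, 11, 8, 16, 14]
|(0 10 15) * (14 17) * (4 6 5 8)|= |(0 10 15)(4 6 5 8)(14 17)|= 12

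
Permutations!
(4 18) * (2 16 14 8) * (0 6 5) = (0 6 5)(2 16 14 8)(4 18) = [6, 1, 16, 3, 18, 0, 5, 7, 2, 9, 10, 11, 12, 13, 8, 15, 14, 17, 4]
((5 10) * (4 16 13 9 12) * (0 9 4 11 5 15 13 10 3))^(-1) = (0 3 5 11 12 9)(4 13 15 10 16)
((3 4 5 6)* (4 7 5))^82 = (3 5)(6 7)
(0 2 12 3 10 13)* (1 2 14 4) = (0 14 4 1 2 12 3 10 13) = [14, 2, 12, 10, 1, 5, 6, 7, 8, 9, 13, 11, 3, 0, 4]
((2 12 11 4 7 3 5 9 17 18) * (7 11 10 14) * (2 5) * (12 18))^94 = (2 17 7 5 10)(3 9 14 18 12)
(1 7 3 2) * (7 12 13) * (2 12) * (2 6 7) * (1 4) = (1 6 7 3 12 13 2 4) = [0, 6, 4, 12, 1, 5, 7, 3, 8, 9, 10, 11, 13, 2]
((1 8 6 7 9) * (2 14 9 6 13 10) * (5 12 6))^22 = ((1 8 13 10 2 14 9)(5 12 6 7))^22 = (1 8 13 10 2 14 9)(5 6)(7 12)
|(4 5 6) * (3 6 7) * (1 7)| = 6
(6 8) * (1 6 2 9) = (1 6 8 2 9) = [0, 6, 9, 3, 4, 5, 8, 7, 2, 1]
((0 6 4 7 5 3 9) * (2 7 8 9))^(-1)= ((0 6 4 8 9)(2 7 5 3))^(-1)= (0 9 8 4 6)(2 3 5 7)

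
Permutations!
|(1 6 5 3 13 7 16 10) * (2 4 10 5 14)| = |(1 6 14 2 4 10)(3 13 7 16 5)| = 30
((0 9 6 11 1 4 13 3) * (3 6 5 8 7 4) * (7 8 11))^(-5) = (0 9 5 11 1 3)(4 7 6 13)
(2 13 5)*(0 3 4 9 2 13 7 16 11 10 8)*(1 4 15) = (0 3 15 1 4 9 2 7 16 11 10 8)(5 13) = [3, 4, 7, 15, 9, 13, 6, 16, 0, 2, 8, 10, 12, 5, 14, 1, 11]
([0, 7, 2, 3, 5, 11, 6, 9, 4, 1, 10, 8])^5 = (1 9 7)(4 5 11 8)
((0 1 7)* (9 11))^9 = (9 11)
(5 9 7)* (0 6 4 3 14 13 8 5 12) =(0 6 4 3 14 13 8 5 9 7 12) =[6, 1, 2, 14, 3, 9, 4, 12, 5, 7, 10, 11, 0, 8, 13]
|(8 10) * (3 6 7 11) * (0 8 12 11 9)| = 9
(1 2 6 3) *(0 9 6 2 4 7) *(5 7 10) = [9, 4, 2, 1, 10, 7, 3, 0, 8, 6, 5] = (0 9 6 3 1 4 10 5 7)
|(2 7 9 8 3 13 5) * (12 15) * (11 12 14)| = |(2 7 9 8 3 13 5)(11 12 15 14)| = 28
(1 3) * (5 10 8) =(1 3)(5 10 8) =[0, 3, 2, 1, 4, 10, 6, 7, 5, 9, 8]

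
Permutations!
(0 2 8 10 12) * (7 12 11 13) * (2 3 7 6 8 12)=(0 3 7 2 12)(6 8 10 11 13)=[3, 1, 12, 7, 4, 5, 8, 2, 10, 9, 11, 13, 0, 6]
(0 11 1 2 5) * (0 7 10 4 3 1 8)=(0 11 8)(1 2 5 7 10 4 3)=[11, 2, 5, 1, 3, 7, 6, 10, 0, 9, 4, 8]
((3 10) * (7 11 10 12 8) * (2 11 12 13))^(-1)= ((2 11 10 3 13)(7 12 8))^(-1)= (2 13 3 10 11)(7 8 12)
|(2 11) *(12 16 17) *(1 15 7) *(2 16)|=15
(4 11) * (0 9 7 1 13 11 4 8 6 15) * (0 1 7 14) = [9, 13, 2, 3, 4, 5, 15, 7, 6, 14, 10, 8, 12, 11, 0, 1] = (0 9 14)(1 13 11 8 6 15)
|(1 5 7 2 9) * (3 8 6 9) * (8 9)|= 6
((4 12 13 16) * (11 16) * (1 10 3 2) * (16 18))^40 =(4 18 13)(11 12 16)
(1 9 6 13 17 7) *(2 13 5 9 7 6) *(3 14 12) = [0, 7, 13, 14, 4, 9, 5, 1, 8, 2, 10, 11, 3, 17, 12, 15, 16, 6] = (1 7)(2 13 17 6 5 9)(3 14 12)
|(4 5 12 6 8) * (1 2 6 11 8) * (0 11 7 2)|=|(0 11 8 4 5 12 7 2 6 1)|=10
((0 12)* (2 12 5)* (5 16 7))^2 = ((0 16 7 5 2 12))^2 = (0 7 2)(5 12 16)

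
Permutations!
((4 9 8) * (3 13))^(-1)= (3 13)(4 8 9)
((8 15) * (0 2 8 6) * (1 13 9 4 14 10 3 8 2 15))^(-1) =(0 6 15)(1 8 3 10 14 4 9 13) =((0 15 6)(1 13 9 4 14 10 3 8))^(-1)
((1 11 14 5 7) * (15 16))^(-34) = (16)(1 11 14 5 7)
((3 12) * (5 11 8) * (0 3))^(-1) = (0 12 3)(5 8 11)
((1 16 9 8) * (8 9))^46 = (1 16 8)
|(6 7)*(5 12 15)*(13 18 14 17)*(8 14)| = 30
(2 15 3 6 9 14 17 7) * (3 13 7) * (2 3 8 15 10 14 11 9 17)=[0, 1, 10, 6, 4, 5, 17, 3, 15, 11, 14, 9, 12, 7, 2, 13, 16, 8]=(2 10 14)(3 6 17 8 15 13 7)(9 11)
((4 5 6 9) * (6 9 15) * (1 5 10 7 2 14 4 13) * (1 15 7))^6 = ((1 5 9 13 15 6 7 2 14 4 10))^6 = (1 7 5 2 9 14 13 4 15 10 6)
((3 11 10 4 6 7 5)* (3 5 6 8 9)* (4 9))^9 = (3 11 10 9)(4 8)(6 7)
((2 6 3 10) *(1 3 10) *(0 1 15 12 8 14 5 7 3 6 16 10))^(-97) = (0 6 1)(2 10 16)(3 15 12 8 14 5 7)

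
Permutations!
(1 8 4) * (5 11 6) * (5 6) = [0, 8, 2, 3, 1, 11, 6, 7, 4, 9, 10, 5] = (1 8 4)(5 11)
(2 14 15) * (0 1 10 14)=(0 1 10 14 15 2)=[1, 10, 0, 3, 4, 5, 6, 7, 8, 9, 14, 11, 12, 13, 15, 2]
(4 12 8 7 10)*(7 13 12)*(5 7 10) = [0, 1, 2, 3, 10, 7, 6, 5, 13, 9, 4, 11, 8, 12] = (4 10)(5 7)(8 13 12)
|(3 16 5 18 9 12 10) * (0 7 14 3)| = 10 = |(0 7 14 3 16 5 18 9 12 10)|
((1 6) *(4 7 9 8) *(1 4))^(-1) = ((1 6 4 7 9 8))^(-1) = (1 8 9 7 4 6)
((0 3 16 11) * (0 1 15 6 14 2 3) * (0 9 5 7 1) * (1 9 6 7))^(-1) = (0 11 16 3 2 14 6)(1 5 9 7 15)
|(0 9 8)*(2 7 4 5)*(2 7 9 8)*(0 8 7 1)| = 10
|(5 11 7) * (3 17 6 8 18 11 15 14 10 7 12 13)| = |(3 17 6 8 18 11 12 13)(5 15 14 10 7)| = 40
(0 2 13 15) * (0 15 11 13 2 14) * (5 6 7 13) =[14, 1, 2, 3, 4, 6, 7, 13, 8, 9, 10, 5, 12, 11, 0, 15] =(15)(0 14)(5 6 7 13 11)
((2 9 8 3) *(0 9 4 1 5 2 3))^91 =((0 9 8)(1 5 2 4))^91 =(0 9 8)(1 4 2 5)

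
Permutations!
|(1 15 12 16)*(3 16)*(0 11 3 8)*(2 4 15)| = |(0 11 3 16 1 2 4 15 12 8)| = 10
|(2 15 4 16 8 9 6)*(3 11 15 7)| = 10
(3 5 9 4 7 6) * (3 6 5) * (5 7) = (4 5 9) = [0, 1, 2, 3, 5, 9, 6, 7, 8, 4]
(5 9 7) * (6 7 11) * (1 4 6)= (1 4 6 7 5 9 11)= [0, 4, 2, 3, 6, 9, 7, 5, 8, 11, 10, 1]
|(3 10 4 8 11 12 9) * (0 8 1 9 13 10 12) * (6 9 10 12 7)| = |(0 8 11)(1 10 4)(3 7 6 9)(12 13)| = 12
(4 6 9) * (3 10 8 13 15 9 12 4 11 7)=(3 10 8 13 15 9 11 7)(4 6 12)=[0, 1, 2, 10, 6, 5, 12, 3, 13, 11, 8, 7, 4, 15, 14, 9]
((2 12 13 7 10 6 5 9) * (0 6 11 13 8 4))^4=((0 6 5 9 2 12 8 4)(7 10 11 13))^4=(13)(0 2)(4 9)(5 8)(6 12)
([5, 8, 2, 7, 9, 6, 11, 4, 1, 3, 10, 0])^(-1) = [11, 8, 2, 9, 7, 0, 5, 3, 1, 4, 10, 6]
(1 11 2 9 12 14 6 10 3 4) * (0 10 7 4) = (0 10 3)(1 11 2 9 12 14 6 7 4) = [10, 11, 9, 0, 1, 5, 7, 4, 8, 12, 3, 2, 14, 13, 6]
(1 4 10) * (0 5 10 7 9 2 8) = (0 5 10 1 4 7 9 2 8) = [5, 4, 8, 3, 7, 10, 6, 9, 0, 2, 1]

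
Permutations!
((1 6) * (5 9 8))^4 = ((1 6)(5 9 8))^4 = (5 9 8)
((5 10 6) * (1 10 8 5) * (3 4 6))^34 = (1 6 4 3 10)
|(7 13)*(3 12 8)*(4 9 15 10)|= |(3 12 8)(4 9 15 10)(7 13)|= 12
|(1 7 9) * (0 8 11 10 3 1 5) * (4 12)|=18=|(0 8 11 10 3 1 7 9 5)(4 12)|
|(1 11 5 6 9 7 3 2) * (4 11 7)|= |(1 7 3 2)(4 11 5 6 9)|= 20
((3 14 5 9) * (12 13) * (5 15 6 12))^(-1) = (3 9 5 13 12 6 15 14)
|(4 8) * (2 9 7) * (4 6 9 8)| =|(2 8 6 9 7)| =5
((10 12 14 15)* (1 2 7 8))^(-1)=(1 8 7 2)(10 15 14 12)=((1 2 7 8)(10 12 14 15))^(-1)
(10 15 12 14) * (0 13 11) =(0 13 11)(10 15 12 14) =[13, 1, 2, 3, 4, 5, 6, 7, 8, 9, 15, 0, 14, 11, 10, 12]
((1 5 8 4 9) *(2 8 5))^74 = (1 9 4 8 2)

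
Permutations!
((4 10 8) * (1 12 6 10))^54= (12)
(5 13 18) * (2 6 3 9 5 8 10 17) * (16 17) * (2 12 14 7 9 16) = (2 6 3 16 17 12 14 7 9 5 13 18 8 10) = [0, 1, 6, 16, 4, 13, 3, 9, 10, 5, 2, 11, 14, 18, 7, 15, 17, 12, 8]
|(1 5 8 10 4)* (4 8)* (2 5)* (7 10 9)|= |(1 2 5 4)(7 10 8 9)|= 4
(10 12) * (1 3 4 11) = [0, 3, 2, 4, 11, 5, 6, 7, 8, 9, 12, 1, 10] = (1 3 4 11)(10 12)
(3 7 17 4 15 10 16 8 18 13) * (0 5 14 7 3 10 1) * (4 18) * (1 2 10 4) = [5, 0, 10, 3, 15, 14, 6, 17, 1, 9, 16, 11, 12, 4, 7, 2, 8, 18, 13] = (0 5 14 7 17 18 13 4 15 2 10 16 8 1)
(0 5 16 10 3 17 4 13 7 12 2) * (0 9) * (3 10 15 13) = (0 5 16 15 13 7 12 2 9)(3 17 4) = [5, 1, 9, 17, 3, 16, 6, 12, 8, 0, 10, 11, 2, 7, 14, 13, 15, 4]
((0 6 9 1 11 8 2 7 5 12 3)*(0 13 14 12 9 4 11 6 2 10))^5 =(0 1 10 9 8 5 11 7 4 2 6)(3 13 14 12)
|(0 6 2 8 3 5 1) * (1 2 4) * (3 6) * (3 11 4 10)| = 12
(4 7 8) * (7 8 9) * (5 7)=(4 8)(5 7 9)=[0, 1, 2, 3, 8, 7, 6, 9, 4, 5]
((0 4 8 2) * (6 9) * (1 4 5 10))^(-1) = ((0 5 10 1 4 8 2)(6 9))^(-1) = (0 2 8 4 1 10 5)(6 9)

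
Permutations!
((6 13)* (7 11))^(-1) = (6 13)(7 11)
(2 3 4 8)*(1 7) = (1 7)(2 3 4 8) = [0, 7, 3, 4, 8, 5, 6, 1, 2]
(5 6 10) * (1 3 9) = [0, 3, 2, 9, 4, 6, 10, 7, 8, 1, 5] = (1 3 9)(5 6 10)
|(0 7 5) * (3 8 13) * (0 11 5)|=|(0 7)(3 8 13)(5 11)|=6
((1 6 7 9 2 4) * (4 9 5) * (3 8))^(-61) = (1 4 5 7 6)(2 9)(3 8)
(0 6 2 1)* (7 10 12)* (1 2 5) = [6, 0, 2, 3, 4, 1, 5, 10, 8, 9, 12, 11, 7] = (0 6 5 1)(7 10 12)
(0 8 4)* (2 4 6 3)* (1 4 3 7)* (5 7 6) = (0 8 5 7 1 4)(2 3) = [8, 4, 3, 2, 0, 7, 6, 1, 5]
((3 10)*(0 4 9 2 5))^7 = ((0 4 9 2 5)(3 10))^7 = (0 9 5 4 2)(3 10)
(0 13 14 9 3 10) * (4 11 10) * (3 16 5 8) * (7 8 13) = (0 7 8 3 4 11 10)(5 13 14 9 16) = [7, 1, 2, 4, 11, 13, 6, 8, 3, 16, 0, 10, 12, 14, 9, 15, 5]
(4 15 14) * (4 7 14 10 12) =(4 15 10 12)(7 14) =[0, 1, 2, 3, 15, 5, 6, 14, 8, 9, 12, 11, 4, 13, 7, 10]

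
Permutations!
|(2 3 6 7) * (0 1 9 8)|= 4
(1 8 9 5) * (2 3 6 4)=[0, 8, 3, 6, 2, 1, 4, 7, 9, 5]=(1 8 9 5)(2 3 6 4)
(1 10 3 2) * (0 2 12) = (0 2 1 10 3 12) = [2, 10, 1, 12, 4, 5, 6, 7, 8, 9, 3, 11, 0]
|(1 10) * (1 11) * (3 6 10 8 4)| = 7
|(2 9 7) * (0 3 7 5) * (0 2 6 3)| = 3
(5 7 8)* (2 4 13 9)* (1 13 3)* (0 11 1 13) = (0 11 1)(2 4 3 13 9)(5 7 8) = [11, 0, 4, 13, 3, 7, 6, 8, 5, 2, 10, 1, 12, 9]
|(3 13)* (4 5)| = 2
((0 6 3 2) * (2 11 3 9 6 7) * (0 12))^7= (0 12 2 7)(3 11)(6 9)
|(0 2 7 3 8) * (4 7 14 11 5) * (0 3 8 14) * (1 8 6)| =|(0 2)(1 8 3 14 11 5 4 7 6)| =18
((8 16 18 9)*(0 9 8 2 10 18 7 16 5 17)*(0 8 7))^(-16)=(0 7 10 9 16 18 2)(5 8 17)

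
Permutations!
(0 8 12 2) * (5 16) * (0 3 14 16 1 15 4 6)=(0 8 12 2 3 14 16 5 1 15 4 6)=[8, 15, 3, 14, 6, 1, 0, 7, 12, 9, 10, 11, 2, 13, 16, 4, 5]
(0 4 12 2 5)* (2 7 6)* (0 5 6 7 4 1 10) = (0 1 10)(2 6)(4 12) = [1, 10, 6, 3, 12, 5, 2, 7, 8, 9, 0, 11, 4]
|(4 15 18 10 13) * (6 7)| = 10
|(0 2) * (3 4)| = |(0 2)(3 4)| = 2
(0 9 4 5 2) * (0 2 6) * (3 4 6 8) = (0 9 6)(3 4 5 8) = [9, 1, 2, 4, 5, 8, 0, 7, 3, 6]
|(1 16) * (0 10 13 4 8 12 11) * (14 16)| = |(0 10 13 4 8 12 11)(1 14 16)| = 21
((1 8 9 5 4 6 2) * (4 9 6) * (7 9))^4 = (5 7 9)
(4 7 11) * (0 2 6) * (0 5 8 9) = (0 2 6 5 8 9)(4 7 11) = [2, 1, 6, 3, 7, 8, 5, 11, 9, 0, 10, 4]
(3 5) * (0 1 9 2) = [1, 9, 0, 5, 4, 3, 6, 7, 8, 2] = (0 1 9 2)(3 5)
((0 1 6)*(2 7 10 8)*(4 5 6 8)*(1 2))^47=(0 5 10 2 6 4 7)(1 8)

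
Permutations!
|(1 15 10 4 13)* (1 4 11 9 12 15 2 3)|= 30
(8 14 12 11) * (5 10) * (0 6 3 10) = (0 6 3 10 5)(8 14 12 11) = [6, 1, 2, 10, 4, 0, 3, 7, 14, 9, 5, 8, 11, 13, 12]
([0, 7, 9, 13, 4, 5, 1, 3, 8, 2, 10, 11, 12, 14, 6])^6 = (14)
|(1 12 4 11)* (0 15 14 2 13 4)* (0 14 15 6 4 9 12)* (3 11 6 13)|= 18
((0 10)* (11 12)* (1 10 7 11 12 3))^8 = (12)(0 11 1)(3 10 7)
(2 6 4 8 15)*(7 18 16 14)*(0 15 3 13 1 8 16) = (0 15 2 6 4 16 14 7 18)(1 8 3 13) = [15, 8, 6, 13, 16, 5, 4, 18, 3, 9, 10, 11, 12, 1, 7, 2, 14, 17, 0]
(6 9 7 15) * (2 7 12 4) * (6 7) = (2 6 9 12 4)(7 15) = [0, 1, 6, 3, 2, 5, 9, 15, 8, 12, 10, 11, 4, 13, 14, 7]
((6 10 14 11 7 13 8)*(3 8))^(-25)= (3 13 7 11 14 10 6 8)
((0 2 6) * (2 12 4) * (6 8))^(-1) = (0 6 8 2 4 12)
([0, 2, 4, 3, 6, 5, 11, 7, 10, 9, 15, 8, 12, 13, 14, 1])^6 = (1 10 11 4)(2 15 8 6)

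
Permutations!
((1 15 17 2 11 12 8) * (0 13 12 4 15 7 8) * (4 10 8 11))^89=((0 13 12)(1 7 11 10 8)(2 4 15 17))^89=(0 12 13)(1 8 10 11 7)(2 4 15 17)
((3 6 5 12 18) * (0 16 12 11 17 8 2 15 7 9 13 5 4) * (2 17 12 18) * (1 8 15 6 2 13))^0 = (18)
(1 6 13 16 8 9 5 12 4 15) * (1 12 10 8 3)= (1 6 13 16 3)(4 15 12)(5 10 8 9)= [0, 6, 2, 1, 15, 10, 13, 7, 9, 5, 8, 11, 4, 16, 14, 12, 3]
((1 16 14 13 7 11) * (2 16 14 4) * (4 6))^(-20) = ((1 14 13 7 11)(2 16 6 4))^(-20) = (16)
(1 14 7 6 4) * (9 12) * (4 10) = (1 14 7 6 10 4)(9 12) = [0, 14, 2, 3, 1, 5, 10, 6, 8, 12, 4, 11, 9, 13, 7]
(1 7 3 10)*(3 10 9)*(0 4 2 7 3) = (0 4 2 7 10 1 3 9) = [4, 3, 7, 9, 2, 5, 6, 10, 8, 0, 1]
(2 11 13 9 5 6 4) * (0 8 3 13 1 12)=(0 8 3 13 9 5 6 4 2 11 1 12)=[8, 12, 11, 13, 2, 6, 4, 7, 3, 5, 10, 1, 0, 9]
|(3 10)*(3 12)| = 3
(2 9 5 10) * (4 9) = (2 4 9 5 10) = [0, 1, 4, 3, 9, 10, 6, 7, 8, 5, 2]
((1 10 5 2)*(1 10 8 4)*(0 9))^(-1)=(0 9)(1 4 8)(2 5 10)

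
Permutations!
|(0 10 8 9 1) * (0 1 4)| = 5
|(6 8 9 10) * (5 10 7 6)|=|(5 10)(6 8 9 7)|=4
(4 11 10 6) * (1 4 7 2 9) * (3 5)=(1 4 11 10 6 7 2 9)(3 5)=[0, 4, 9, 5, 11, 3, 7, 2, 8, 1, 6, 10]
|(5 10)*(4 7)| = |(4 7)(5 10)| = 2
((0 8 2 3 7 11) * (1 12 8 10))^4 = ((0 10 1 12 8 2 3 7 11))^4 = (0 8 11 12 7 1 3 10 2)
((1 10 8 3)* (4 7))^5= (1 10 8 3)(4 7)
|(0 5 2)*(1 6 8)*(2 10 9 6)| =8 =|(0 5 10 9 6 8 1 2)|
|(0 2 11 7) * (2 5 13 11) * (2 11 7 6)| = 12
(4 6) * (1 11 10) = (1 11 10)(4 6) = [0, 11, 2, 3, 6, 5, 4, 7, 8, 9, 1, 10]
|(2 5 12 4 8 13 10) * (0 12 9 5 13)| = 12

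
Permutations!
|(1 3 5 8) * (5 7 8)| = 4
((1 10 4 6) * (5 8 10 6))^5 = (1 6)(4 5 8 10)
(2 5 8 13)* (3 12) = [0, 1, 5, 12, 4, 8, 6, 7, 13, 9, 10, 11, 3, 2] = (2 5 8 13)(3 12)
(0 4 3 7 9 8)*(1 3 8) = [4, 3, 2, 7, 8, 5, 6, 9, 0, 1] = (0 4 8)(1 3 7 9)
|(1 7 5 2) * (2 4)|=5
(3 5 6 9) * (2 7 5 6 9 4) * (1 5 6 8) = [0, 5, 7, 8, 2, 9, 4, 6, 1, 3] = (1 5 9 3 8)(2 7 6 4)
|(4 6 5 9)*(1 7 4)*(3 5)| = 7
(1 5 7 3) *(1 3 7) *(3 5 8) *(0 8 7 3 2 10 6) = (0 8 2 10 6)(1 7 3 5) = [8, 7, 10, 5, 4, 1, 0, 3, 2, 9, 6]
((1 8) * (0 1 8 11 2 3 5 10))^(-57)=(0 10 5 3 2 11 1)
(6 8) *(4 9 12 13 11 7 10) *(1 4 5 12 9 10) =(1 4 10 5 12 13 11 7)(6 8) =[0, 4, 2, 3, 10, 12, 8, 1, 6, 9, 5, 7, 13, 11]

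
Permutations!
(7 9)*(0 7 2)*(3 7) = (0 3 7 9 2) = [3, 1, 0, 7, 4, 5, 6, 9, 8, 2]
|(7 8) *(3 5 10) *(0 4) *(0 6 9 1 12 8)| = |(0 4 6 9 1 12 8 7)(3 5 10)| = 24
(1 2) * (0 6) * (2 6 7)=[7, 6, 1, 3, 4, 5, 0, 2]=(0 7 2 1 6)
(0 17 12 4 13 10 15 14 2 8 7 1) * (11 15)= (0 17 12 4 13 10 11 15 14 2 8 7 1)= [17, 0, 8, 3, 13, 5, 6, 1, 7, 9, 11, 15, 4, 10, 2, 14, 16, 12]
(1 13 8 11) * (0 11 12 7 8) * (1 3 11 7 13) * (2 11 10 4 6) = [7, 1, 11, 10, 6, 5, 2, 8, 12, 9, 4, 3, 13, 0] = (0 7 8 12 13)(2 11 3 10 4 6)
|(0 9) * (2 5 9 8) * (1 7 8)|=|(0 1 7 8 2 5 9)|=7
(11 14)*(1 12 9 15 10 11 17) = [0, 12, 2, 3, 4, 5, 6, 7, 8, 15, 11, 14, 9, 13, 17, 10, 16, 1] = (1 12 9 15 10 11 14 17)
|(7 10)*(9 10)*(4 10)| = |(4 10 7 9)| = 4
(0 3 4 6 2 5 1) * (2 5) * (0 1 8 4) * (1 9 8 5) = (0 3)(1 9 8 4 6) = [3, 9, 2, 0, 6, 5, 1, 7, 4, 8]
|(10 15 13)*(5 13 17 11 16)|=7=|(5 13 10 15 17 11 16)|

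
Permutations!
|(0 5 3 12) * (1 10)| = |(0 5 3 12)(1 10)| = 4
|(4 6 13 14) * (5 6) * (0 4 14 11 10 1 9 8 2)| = 11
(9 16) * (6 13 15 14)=(6 13 15 14)(9 16)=[0, 1, 2, 3, 4, 5, 13, 7, 8, 16, 10, 11, 12, 15, 6, 14, 9]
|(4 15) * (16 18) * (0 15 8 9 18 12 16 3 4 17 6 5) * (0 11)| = |(0 15 17 6 5 11)(3 4 8 9 18)(12 16)| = 30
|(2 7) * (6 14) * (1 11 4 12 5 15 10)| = |(1 11 4 12 5 15 10)(2 7)(6 14)| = 14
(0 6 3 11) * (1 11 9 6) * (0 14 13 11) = (0 1)(3 9 6)(11 14 13) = [1, 0, 2, 9, 4, 5, 3, 7, 8, 6, 10, 14, 12, 11, 13]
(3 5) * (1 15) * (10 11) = (1 15)(3 5)(10 11) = [0, 15, 2, 5, 4, 3, 6, 7, 8, 9, 11, 10, 12, 13, 14, 1]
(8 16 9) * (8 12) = (8 16 9 12) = [0, 1, 2, 3, 4, 5, 6, 7, 16, 12, 10, 11, 8, 13, 14, 15, 9]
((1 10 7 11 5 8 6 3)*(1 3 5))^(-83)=(1 10 7 11)(5 8 6)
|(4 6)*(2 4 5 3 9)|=6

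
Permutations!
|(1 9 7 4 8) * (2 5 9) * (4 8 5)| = |(1 2 4 5 9 7 8)| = 7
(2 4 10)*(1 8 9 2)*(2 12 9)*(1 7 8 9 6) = (1 9 12 6)(2 4 10 7 8) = [0, 9, 4, 3, 10, 5, 1, 8, 2, 12, 7, 11, 6]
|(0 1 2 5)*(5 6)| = 5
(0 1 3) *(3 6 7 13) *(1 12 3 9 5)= (0 12 3)(1 6 7 13 9 5)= [12, 6, 2, 0, 4, 1, 7, 13, 8, 5, 10, 11, 3, 9]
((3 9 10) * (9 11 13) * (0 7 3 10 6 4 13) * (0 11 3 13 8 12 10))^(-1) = (0 10 12 8 4 6 9 13 7)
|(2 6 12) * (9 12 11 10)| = 6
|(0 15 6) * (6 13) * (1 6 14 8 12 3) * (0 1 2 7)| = |(0 15 13 14 8 12 3 2 7)(1 6)| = 18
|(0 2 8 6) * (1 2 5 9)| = 7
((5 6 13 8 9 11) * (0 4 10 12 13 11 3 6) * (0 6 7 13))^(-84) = (3 7 13 8 9)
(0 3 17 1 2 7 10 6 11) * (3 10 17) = (0 10 6 11)(1 2 7 17) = [10, 2, 7, 3, 4, 5, 11, 17, 8, 9, 6, 0, 12, 13, 14, 15, 16, 1]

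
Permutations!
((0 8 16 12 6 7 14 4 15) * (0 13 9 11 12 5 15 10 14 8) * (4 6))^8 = ((4 10 14 6 7 8 16 5 15 13 9 11 12))^8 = (4 15 6 11 16 10 13 7 12 5 14 9 8)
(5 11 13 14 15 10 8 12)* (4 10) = [0, 1, 2, 3, 10, 11, 6, 7, 12, 9, 8, 13, 5, 14, 15, 4] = (4 10 8 12 5 11 13 14 15)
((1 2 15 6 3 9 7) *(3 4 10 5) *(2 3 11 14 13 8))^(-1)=(1 7 9 3)(2 8 13 14 11 5 10 4 6 15)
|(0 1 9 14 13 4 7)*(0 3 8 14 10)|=|(0 1 9 10)(3 8 14 13 4 7)|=12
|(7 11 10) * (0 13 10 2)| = 6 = |(0 13 10 7 11 2)|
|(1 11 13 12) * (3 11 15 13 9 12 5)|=8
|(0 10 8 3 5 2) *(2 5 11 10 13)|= |(0 13 2)(3 11 10 8)|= 12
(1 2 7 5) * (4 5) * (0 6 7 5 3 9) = [6, 2, 5, 9, 3, 1, 7, 4, 8, 0] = (0 6 7 4 3 9)(1 2 5)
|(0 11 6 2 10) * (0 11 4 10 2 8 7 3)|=8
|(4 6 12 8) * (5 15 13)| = |(4 6 12 8)(5 15 13)| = 12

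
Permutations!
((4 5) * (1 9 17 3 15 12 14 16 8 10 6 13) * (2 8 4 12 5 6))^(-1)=((1 9 17 3 15 5 12 14 16 4 6 13)(2 8 10))^(-1)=(1 13 6 4 16 14 12 5 15 3 17 9)(2 10 8)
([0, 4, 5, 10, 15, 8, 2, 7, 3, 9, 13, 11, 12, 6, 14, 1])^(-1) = (1 15 4)(2 6 13 10 3 8 5)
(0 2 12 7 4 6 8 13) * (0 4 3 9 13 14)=(0 2 12 7 3 9 13 4 6 8 14)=[2, 1, 12, 9, 6, 5, 8, 3, 14, 13, 10, 11, 7, 4, 0]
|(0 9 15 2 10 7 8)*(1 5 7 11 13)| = |(0 9 15 2 10 11 13 1 5 7 8)| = 11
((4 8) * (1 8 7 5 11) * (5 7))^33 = (1 5 8 11 4)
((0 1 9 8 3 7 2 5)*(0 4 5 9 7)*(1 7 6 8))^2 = (0 2 1 8)(3 7 9 6)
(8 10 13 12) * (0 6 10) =(0 6 10 13 12 8) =[6, 1, 2, 3, 4, 5, 10, 7, 0, 9, 13, 11, 8, 12]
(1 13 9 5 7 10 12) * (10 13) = (1 10 12)(5 7 13 9) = [0, 10, 2, 3, 4, 7, 6, 13, 8, 5, 12, 11, 1, 9]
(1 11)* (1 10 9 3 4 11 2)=(1 2)(3 4 11 10 9)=[0, 2, 1, 4, 11, 5, 6, 7, 8, 3, 9, 10]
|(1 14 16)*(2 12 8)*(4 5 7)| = 3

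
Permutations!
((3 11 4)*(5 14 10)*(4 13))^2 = (3 13)(4 11)(5 10 14)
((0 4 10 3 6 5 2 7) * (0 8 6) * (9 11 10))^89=((0 4 9 11 10 3)(2 7 8 6 5))^89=(0 3 10 11 9 4)(2 5 6 8 7)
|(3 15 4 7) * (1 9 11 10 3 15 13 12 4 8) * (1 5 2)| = |(1 9 11 10 3 13 12 4 7 15 8 5 2)| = 13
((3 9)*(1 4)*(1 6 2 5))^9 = (1 5 2 6 4)(3 9) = ((1 4 6 2 5)(3 9))^9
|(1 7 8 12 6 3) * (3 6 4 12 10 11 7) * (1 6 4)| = |(1 3 6 4 12)(7 8 10 11)| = 20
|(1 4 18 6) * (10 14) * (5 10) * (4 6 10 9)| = 6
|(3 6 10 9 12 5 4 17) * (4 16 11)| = |(3 6 10 9 12 5 16 11 4 17)| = 10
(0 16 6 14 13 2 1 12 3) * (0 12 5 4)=(0 16 6 14 13 2 1 5 4)(3 12)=[16, 5, 1, 12, 0, 4, 14, 7, 8, 9, 10, 11, 3, 2, 13, 15, 6]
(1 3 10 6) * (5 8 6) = [0, 3, 2, 10, 4, 8, 1, 7, 6, 9, 5] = (1 3 10 5 8 6)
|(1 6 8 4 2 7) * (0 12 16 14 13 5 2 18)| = |(0 12 16 14 13 5 2 7 1 6 8 4 18)| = 13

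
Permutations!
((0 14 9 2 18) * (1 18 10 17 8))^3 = (0 2 8)(1 14 10)(9 17 18)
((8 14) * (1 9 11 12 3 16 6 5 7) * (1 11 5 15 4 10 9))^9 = ((3 16 6 15 4 10 9 5 7 11 12)(8 14))^9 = (3 11 5 10 15 16 12 7 9 4 6)(8 14)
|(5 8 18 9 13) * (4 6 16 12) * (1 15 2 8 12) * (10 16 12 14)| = 33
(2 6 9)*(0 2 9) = (9)(0 2 6) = [2, 1, 6, 3, 4, 5, 0, 7, 8, 9]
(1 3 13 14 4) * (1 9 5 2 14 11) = [0, 3, 14, 13, 9, 2, 6, 7, 8, 5, 10, 1, 12, 11, 4] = (1 3 13 11)(2 14 4 9 5)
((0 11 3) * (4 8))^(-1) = ((0 11 3)(4 8))^(-1) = (0 3 11)(4 8)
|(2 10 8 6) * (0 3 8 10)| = 5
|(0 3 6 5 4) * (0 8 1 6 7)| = 15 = |(0 3 7)(1 6 5 4 8)|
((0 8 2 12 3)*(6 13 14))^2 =((0 8 2 12 3)(6 13 14))^2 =(0 2 3 8 12)(6 14 13)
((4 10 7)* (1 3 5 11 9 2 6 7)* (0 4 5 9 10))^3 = (0 4)(1 2 5)(3 6 11)(7 10 9)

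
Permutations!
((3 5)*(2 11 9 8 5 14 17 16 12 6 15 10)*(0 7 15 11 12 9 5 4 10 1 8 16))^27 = (0 3 6 10 1)(2 8 7 14 11)(4 15 17 5 12)(9 16) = ((0 7 15 1 8 4 10 2 12 6 11 5 3 14 17)(9 16))^27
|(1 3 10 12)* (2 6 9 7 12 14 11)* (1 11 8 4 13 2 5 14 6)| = 14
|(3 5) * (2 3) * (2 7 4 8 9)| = |(2 3 5 7 4 8 9)| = 7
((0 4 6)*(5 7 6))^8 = (0 7 4 6 5)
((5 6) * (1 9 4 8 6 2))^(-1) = (1 2 5 6 8 4 9)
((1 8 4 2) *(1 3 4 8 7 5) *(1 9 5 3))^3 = ((1 7 3 4 2)(5 9))^3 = (1 4 7 2 3)(5 9)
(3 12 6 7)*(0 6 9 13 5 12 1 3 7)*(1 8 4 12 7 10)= (0 6)(1 3 8 4 12 9 13 5 7 10)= [6, 3, 2, 8, 12, 7, 0, 10, 4, 13, 1, 11, 9, 5]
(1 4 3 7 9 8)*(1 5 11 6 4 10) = [0, 10, 2, 7, 3, 11, 4, 9, 5, 8, 1, 6] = (1 10)(3 7 9 8 5 11 6 4)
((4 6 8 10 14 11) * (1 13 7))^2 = (1 7 13)(4 8 14)(6 10 11)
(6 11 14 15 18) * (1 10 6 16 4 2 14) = (1 10 6 11)(2 14 15 18 16 4) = [0, 10, 14, 3, 2, 5, 11, 7, 8, 9, 6, 1, 12, 13, 15, 18, 4, 17, 16]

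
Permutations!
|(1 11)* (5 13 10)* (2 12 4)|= |(1 11)(2 12 4)(5 13 10)|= 6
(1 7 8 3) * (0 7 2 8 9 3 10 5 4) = [7, 2, 8, 1, 0, 4, 6, 9, 10, 3, 5] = (0 7 9 3 1 2 8 10 5 4)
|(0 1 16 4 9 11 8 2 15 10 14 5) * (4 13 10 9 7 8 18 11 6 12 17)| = |(0 1 16 13 10 14 5)(2 15 9 6 12 17 4 7 8)(11 18)| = 126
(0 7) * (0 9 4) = (0 7 9 4) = [7, 1, 2, 3, 0, 5, 6, 9, 8, 4]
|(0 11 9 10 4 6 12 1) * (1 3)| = |(0 11 9 10 4 6 12 3 1)| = 9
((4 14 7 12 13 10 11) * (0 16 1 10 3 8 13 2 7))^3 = ((0 16 1 10 11 4 14)(2 7 12)(3 8 13))^3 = (0 10 14 1 4 16 11)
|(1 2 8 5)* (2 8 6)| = |(1 8 5)(2 6)| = 6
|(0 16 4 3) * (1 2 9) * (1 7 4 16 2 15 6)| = |(16)(0 2 9 7 4 3)(1 15 6)| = 6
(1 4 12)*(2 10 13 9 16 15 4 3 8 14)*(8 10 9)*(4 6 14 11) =(1 3 10 13 8 11 4 12)(2 9 16 15 6 14) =[0, 3, 9, 10, 12, 5, 14, 7, 11, 16, 13, 4, 1, 8, 2, 6, 15]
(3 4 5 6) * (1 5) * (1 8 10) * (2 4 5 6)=(1 6 3 5 2 4 8 10)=[0, 6, 4, 5, 8, 2, 3, 7, 10, 9, 1]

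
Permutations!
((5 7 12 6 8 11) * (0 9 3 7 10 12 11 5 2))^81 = (0 7)(2 3)(5 10 12 6 8)(9 11)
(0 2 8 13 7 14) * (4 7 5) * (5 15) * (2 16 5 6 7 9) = (0 16 5 4 9 2 8 13 15 6 7 14) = [16, 1, 8, 3, 9, 4, 7, 14, 13, 2, 10, 11, 12, 15, 0, 6, 5]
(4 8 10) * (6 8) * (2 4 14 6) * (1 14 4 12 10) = (1 14 6 8)(2 12 10 4) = [0, 14, 12, 3, 2, 5, 8, 7, 1, 9, 4, 11, 10, 13, 6]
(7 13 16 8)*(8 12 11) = (7 13 16 12 11 8) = [0, 1, 2, 3, 4, 5, 6, 13, 7, 9, 10, 8, 11, 16, 14, 15, 12]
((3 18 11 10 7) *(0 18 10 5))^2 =((0 18 11 5)(3 10 7))^2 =(0 11)(3 7 10)(5 18)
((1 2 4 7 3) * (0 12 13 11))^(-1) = ((0 12 13 11)(1 2 4 7 3))^(-1) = (0 11 13 12)(1 3 7 4 2)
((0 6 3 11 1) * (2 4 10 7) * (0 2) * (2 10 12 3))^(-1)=(0 7 10 1 11 3 12 4 2 6)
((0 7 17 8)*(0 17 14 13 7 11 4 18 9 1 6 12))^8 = (18)(7 13 14)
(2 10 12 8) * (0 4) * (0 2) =(0 4 2 10 12 8) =[4, 1, 10, 3, 2, 5, 6, 7, 0, 9, 12, 11, 8]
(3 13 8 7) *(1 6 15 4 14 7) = (1 6 15 4 14 7 3 13 8) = [0, 6, 2, 13, 14, 5, 15, 3, 1, 9, 10, 11, 12, 8, 7, 4]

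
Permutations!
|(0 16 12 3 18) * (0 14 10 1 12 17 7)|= 12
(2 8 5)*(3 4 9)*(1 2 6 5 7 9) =(1 2 8 7 9 3 4)(5 6) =[0, 2, 8, 4, 1, 6, 5, 9, 7, 3]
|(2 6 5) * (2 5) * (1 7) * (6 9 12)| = 4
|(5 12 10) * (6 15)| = 6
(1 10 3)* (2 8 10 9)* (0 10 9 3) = [10, 3, 8, 1, 4, 5, 6, 7, 9, 2, 0] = (0 10)(1 3)(2 8 9)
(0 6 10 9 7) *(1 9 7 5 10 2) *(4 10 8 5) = (0 6 2 1 9 4 10 7)(5 8) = [6, 9, 1, 3, 10, 8, 2, 0, 5, 4, 7]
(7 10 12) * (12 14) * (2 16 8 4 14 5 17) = (2 16 8 4 14 12 7 10 5 17) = [0, 1, 16, 3, 14, 17, 6, 10, 4, 9, 5, 11, 7, 13, 12, 15, 8, 2]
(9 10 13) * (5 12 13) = (5 12 13 9 10) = [0, 1, 2, 3, 4, 12, 6, 7, 8, 10, 5, 11, 13, 9]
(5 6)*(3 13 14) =(3 13 14)(5 6) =[0, 1, 2, 13, 4, 6, 5, 7, 8, 9, 10, 11, 12, 14, 3]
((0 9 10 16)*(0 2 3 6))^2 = (0 10 2 6 9 16 3)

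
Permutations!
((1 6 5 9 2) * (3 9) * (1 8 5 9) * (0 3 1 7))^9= ((0 3 7)(1 6 9 2 8 5))^9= (1 2)(5 9)(6 8)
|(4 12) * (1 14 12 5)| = 5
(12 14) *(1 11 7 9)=(1 11 7 9)(12 14)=[0, 11, 2, 3, 4, 5, 6, 9, 8, 1, 10, 7, 14, 13, 12]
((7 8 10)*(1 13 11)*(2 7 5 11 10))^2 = ((1 13 10 5 11)(2 7 8))^2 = (1 10 11 13 5)(2 8 7)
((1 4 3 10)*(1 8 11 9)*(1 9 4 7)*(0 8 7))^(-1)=((0 8 11 4 3 10 7 1))^(-1)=(0 1 7 10 3 4 11 8)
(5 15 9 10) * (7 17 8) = (5 15 9 10)(7 17 8) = [0, 1, 2, 3, 4, 15, 6, 17, 7, 10, 5, 11, 12, 13, 14, 9, 16, 8]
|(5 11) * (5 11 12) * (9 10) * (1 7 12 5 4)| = 4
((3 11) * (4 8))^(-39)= (3 11)(4 8)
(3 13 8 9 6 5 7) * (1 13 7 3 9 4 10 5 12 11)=(1 13 8 4 10 5 3 7 9 6 12 11)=[0, 13, 2, 7, 10, 3, 12, 9, 4, 6, 5, 1, 11, 8]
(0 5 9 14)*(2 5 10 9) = (0 10 9 14)(2 5) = [10, 1, 5, 3, 4, 2, 6, 7, 8, 14, 9, 11, 12, 13, 0]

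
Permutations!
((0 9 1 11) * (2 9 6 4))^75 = ((0 6 4 2 9 1 11))^75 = (0 1 2 6 11 9 4)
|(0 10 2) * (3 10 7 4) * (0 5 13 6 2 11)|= |(0 7 4 3 10 11)(2 5 13 6)|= 12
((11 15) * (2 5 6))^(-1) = (2 6 5)(11 15)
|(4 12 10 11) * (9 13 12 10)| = |(4 10 11)(9 13 12)| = 3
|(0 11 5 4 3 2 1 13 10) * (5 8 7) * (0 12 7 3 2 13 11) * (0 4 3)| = |(0 4 2 1 11 8)(3 13 10 12 7 5)| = 6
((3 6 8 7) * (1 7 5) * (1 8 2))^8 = (8)(1 6 7 2 3)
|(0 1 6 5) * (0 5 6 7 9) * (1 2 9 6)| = 3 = |(0 2 9)(1 7 6)|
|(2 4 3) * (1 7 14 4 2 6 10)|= |(1 7 14 4 3 6 10)|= 7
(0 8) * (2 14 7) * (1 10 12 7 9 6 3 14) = (0 8)(1 10 12 7 2)(3 14 9 6) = [8, 10, 1, 14, 4, 5, 3, 2, 0, 6, 12, 11, 7, 13, 9]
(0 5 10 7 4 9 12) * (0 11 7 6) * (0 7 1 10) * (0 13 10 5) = (1 5 13 10 6 7 4 9 12 11) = [0, 5, 2, 3, 9, 13, 7, 4, 8, 12, 6, 1, 11, 10]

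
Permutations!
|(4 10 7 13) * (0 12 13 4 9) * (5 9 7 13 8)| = 20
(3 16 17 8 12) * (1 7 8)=(1 7 8 12 3 16 17)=[0, 7, 2, 16, 4, 5, 6, 8, 12, 9, 10, 11, 3, 13, 14, 15, 17, 1]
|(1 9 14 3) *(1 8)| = |(1 9 14 3 8)| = 5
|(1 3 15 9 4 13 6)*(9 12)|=8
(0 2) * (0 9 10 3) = [2, 1, 9, 0, 4, 5, 6, 7, 8, 10, 3] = (0 2 9 10 3)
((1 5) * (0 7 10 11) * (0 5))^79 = (0 7 10 11 5 1)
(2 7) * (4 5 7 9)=(2 9 4 5 7)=[0, 1, 9, 3, 5, 7, 6, 2, 8, 4]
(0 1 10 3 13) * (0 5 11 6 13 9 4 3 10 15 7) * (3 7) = (0 1 15 3 9 4 7)(5 11 6 13) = [1, 15, 2, 9, 7, 11, 13, 0, 8, 4, 10, 6, 12, 5, 14, 3]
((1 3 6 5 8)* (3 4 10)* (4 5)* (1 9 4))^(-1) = (1 6 3 10 4 9 8 5)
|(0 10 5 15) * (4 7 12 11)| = |(0 10 5 15)(4 7 12 11)| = 4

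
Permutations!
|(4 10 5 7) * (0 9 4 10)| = |(0 9 4)(5 7 10)| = 3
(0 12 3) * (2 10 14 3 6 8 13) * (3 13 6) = (0 12 3)(2 10 14 13)(6 8) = [12, 1, 10, 0, 4, 5, 8, 7, 6, 9, 14, 11, 3, 2, 13]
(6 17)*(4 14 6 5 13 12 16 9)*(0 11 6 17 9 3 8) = (0 11 6 9 4 14 17 5 13 12 16 3 8) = [11, 1, 2, 8, 14, 13, 9, 7, 0, 4, 10, 6, 16, 12, 17, 15, 3, 5]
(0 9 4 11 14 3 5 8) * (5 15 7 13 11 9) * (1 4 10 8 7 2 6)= (0 5 7 13 11 14 3 15 2 6 1 4 9 10 8)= [5, 4, 6, 15, 9, 7, 1, 13, 0, 10, 8, 14, 12, 11, 3, 2]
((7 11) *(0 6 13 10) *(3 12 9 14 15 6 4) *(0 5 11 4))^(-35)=(3 12 9 14 15 6 13 10 5 11 7 4)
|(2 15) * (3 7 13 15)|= |(2 3 7 13 15)|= 5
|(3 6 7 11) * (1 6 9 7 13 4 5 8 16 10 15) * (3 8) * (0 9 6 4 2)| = 15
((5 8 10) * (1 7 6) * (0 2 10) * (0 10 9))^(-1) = (0 9 2)(1 6 7)(5 10 8)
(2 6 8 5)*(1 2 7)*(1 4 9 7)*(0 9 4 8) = [9, 2, 6, 3, 4, 1, 0, 8, 5, 7] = (0 9 7 8 5 1 2 6)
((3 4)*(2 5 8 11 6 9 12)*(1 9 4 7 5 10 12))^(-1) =(1 9)(2 12 10)(3 4 6 11 8 5 7)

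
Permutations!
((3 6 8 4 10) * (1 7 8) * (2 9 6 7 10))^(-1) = (1 6 9 2 4 8 7 3 10)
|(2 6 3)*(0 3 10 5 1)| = 7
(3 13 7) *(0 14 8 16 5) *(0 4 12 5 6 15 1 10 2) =(0 14 8 16 6 15 1 10 2)(3 13 7)(4 12 5) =[14, 10, 0, 13, 12, 4, 15, 3, 16, 9, 2, 11, 5, 7, 8, 1, 6]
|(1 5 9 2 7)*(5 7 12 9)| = |(1 7)(2 12 9)| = 6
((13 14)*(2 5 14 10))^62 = ((2 5 14 13 10))^62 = (2 14 10 5 13)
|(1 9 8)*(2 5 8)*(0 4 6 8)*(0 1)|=4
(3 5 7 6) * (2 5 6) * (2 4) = [0, 1, 5, 6, 2, 7, 3, 4] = (2 5 7 4)(3 6)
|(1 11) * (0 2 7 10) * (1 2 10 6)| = |(0 10)(1 11 2 7 6)| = 10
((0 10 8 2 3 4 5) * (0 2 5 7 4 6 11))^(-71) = (0 10 8 5 2 3 6 11)(4 7)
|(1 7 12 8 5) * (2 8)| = 6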